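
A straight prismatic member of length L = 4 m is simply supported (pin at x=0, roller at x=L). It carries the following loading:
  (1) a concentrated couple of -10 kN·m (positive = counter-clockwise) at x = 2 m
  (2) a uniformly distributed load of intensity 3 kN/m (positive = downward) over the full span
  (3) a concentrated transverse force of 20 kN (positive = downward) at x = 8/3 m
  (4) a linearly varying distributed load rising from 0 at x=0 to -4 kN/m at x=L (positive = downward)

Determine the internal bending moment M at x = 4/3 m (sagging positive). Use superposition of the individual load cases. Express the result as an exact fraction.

Load 1 — applied couple M₀=-10 kN·m at a=2 m (b=L-a=2):
  M_1 = M₀x/L  [x≤a] = (-10)·(4/3)/4 = -10/3 kN·m
Load 2 — uniform load w=3 kN/m over full span:
  M_2 = wx(L-x)/2 = 3·(4/3)·(4-(4/3))/2 = 16/3 kN·m
Load 3 — point force P=20 kN at a=8/3 m (b=L-a=4/3):
  M_3 = Pbx/L  [x≤a] = 20·(4/3)·(4/3)/4 = 80/9 kN·m
Load 4 — triangular load w₀=-4 kN/m (0→w₀ over full span):
  M_4 = w₀Lx/6 - w₀x³/(6L) = (-4)·4·(4/3)/6 - (-4)·(4/3)³/(6·4) = -256/81 kN·m
Superposition: M = Σ M_i = 626/81 kN·m ≈ 7.728395 kN·m

M(4/3) = 626/81 kN·m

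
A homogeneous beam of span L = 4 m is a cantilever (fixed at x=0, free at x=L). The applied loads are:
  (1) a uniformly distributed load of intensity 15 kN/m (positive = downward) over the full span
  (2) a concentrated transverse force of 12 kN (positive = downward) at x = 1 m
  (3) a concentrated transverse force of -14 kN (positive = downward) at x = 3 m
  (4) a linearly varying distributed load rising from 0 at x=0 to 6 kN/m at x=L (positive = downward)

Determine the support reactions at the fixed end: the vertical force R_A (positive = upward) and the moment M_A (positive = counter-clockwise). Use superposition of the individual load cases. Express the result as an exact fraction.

Load 1 — uniform load w=15 kN/m over full span:
  R_A = wL = 15·4 = 60 kN
  M_A = wL²/2 = 15·4²/2 = 120 kN·m
Load 2 — point force P=12 kN at a=1 m (b=L-a=3):
  R_A = P = 12 kN
  M_A = Pa = 12·1 = 12 kN·m
Load 3 — point force P=-14 kN at a=3 m (b=L-a=1):
  R_A = P = (-14) = -14 kN
  M_A = Pa = (-14)·3 = -42 kN·m
Load 4 — triangular load w₀=6 kN/m (0→w₀ over full span):
  R_A = w₀L/2 = 6·4/2 = 12 kN
  M_A = w₀L²/3 = 6·4²/3 = 32 kN·m
Superposition: R_A = 70 kN, M_A = 122 kN·m

R_A = 70 kN, M_A = 122 kN·m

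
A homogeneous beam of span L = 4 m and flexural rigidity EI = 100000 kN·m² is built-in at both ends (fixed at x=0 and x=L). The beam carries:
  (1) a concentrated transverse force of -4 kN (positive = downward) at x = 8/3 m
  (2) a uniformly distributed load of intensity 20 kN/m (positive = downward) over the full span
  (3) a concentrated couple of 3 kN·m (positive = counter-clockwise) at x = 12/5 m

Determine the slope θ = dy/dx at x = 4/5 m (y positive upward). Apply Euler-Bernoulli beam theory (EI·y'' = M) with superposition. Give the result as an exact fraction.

θ(4/5) = -21191/210937500 rad

Load 1 — point force P=-4 kN at a=8/3 m (b=L-a=4/3):
  θ_1 = -Pb²x(2aL-(3a+b)x)/(2L³EI)  [x≤a] = -(-4)·(4/3)²·(4/5)·(2·(8/3)·4-(3·(8/3)+(4/3))·(4/5))/(2·4³·100000) = 13/2109375 rad
Load 2 — uniform load w=20 kN/m over full span:
  θ_2 = -wx(L-x)(L-2x)/(12EI) = -20·(4/5)·(4-(4/5))·(4-2·(4/5))/(12·100000) = -8/78125 rad
Load 3 — applied couple M₀=3 kN·m at a=12/5 m (b=L-a=8/5):
  θ_3 = (R_Ax²/2 - M_Ax)/EI  [x≤a] with R_A=27/25, M_A=24/25 = ((27/25)·(4/5)²/2 - (24/25)·(4/5))/100000 = -33/7812500 rad
Superposition: θ = Σ θ_i = -21191/210937500 rad ≈ -0.000100 rad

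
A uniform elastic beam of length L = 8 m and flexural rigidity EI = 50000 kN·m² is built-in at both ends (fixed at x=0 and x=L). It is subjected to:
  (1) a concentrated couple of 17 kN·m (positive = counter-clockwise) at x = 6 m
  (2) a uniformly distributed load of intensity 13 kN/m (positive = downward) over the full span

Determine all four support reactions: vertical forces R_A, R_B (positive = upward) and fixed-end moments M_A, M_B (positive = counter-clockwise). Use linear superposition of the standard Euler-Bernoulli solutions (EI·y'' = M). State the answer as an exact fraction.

R_A = 3481/64 kN, M_A = 3583/48 kN·m, R_B = 3175/64 kN, M_B = -3481/48 kN·m

Load 1 — applied couple M₀=17 kN·m at a=6 m (b=L-a=2):
  R_A = 6M₀ab/L³ = 6·17·6·2/8³ = 153/64 kN
  M_A = M₀b(2a-b)/L² = 17·2·(2·6-2)/8² = 85/16 kN·m
  R_B = -6M₀ab/L³ = -6·17·6·2/8³ = -153/64 kN
  M_B = M₀a(2b-a)/L² = 17·6·(2·2-6)/8² = -51/16 kN·m
Load 2 — uniform load w=13 kN/m over full span:
  R_A = wL/2 = 13·8/2 = 52 kN
  M_A = wL²/12 = 13·8²/12 = 208/3 kN·m
  R_B = wL/2 = 13·8/2 = 52 kN
  M_B = -wL²/12 = -13·8²/12 = -208/3 kN·m
Superposition: R_A = 3481/64 kN, M_A = 3583/48 kN·m, R_B = 3175/64 kN, M_B = -3481/48 kN·m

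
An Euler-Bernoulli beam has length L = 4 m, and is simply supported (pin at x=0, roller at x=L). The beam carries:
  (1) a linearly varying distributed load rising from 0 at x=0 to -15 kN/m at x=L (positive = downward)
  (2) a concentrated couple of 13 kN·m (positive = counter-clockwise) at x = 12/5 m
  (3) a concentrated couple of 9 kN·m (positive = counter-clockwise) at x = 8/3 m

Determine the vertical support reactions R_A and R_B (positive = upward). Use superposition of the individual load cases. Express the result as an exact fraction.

R_A = -9/2 kN, R_B = -51/2 kN

Load 1 — triangular load w₀=-15 kN/m (0→w₀ over full span):
  R_A = w₀L/6 = (-15)·4/6 = -10 kN
  R_B = w₀L/3 = (-15)·4/3 = -20 kN
Load 2 — applied couple M₀=13 kN·m at a=12/5 m (b=L-a=8/5):
  R_A = M₀/L = 13/4 kN
  R_B = -M₀/L = -13/4 kN
Load 3 — applied couple M₀=9 kN·m at a=8/3 m (b=L-a=4/3):
  R_A = M₀/L = 9/4 kN
  R_B = -M₀/L = -9/4 kN
Superposition: R_A = -9/2 kN, R_B = -51/2 kN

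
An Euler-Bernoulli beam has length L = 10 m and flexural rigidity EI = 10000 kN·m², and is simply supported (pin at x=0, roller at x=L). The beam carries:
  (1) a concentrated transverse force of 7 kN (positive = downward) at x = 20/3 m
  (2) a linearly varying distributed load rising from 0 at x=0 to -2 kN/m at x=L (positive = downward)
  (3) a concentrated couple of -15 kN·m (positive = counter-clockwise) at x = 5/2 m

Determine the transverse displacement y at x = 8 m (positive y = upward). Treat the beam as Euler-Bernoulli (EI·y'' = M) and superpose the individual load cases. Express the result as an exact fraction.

Load 1 — point force P=7 kN at a=20/3 m (b=L-a=10/3):
  y_1 = -Pa(L-x)(2Lx-a²-x²)/(6LEI)  [x>a] = -7·(20/3)·(10-8)·(2·10·8-(20/3)²-8²)/(6·10·10000) = -406/50625 m
Load 2 — triangular load w₀=-2 kN/m (0→w₀ over full span):
  y_2 = -w₀x(7L⁴-10L²x²+3x⁴)/(360LEI) = -(-2)·8·(7·10⁴-10·10²·8²+3·8⁴)/(360·10·10000) = 127/15625 m
Load 3 — applied couple M₀=-15 kN·m at a=5/2 m (b=L-a=15/2):
  y_3 = (M₀x³/(6L)-M₀(x-a)²/2+C₁x)/EI  [x>a] with C₁=M₀(3b²-L²)/(6L)=-275/16 = ((-15)·8³/(6·10)-(-15)·(8-(5/2))²/2+(-275/16)·8)/10000 = -309/80000 m
Superposition: y = Σ y_i = -608189/162000000 m ≈ -0.003754 m

y(8) = -608189/162000000 m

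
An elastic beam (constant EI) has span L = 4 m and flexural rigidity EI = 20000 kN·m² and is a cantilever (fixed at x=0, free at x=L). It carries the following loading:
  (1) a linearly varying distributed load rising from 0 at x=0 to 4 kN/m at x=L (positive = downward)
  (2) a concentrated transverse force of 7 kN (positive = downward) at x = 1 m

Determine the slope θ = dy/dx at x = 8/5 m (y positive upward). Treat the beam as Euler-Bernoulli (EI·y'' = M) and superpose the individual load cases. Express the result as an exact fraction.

Load 1 — triangular load w₀=4 kN/m (0→w₀ over full span):
  θ_1 = (w₀Lx²/4-w₀L²x/3-w₀x⁴/(24L))/EI = (4·4·(8/5)²/4-4·4²·(8/5)/3-4·(8/5)⁴/(24·4))/20000 = -472/390625 rad
Load 2 — point force P=7 kN at a=1 m (b=L-a=3):
  θ_2 = -Pa²/(2EI)  [x>a] = -7·1²/(2·20000) = -7/40000 rad
Superposition: θ = Σ θ_i = -34583/25000000 rad ≈ -0.001383 rad

θ(8/5) = -34583/25000000 rad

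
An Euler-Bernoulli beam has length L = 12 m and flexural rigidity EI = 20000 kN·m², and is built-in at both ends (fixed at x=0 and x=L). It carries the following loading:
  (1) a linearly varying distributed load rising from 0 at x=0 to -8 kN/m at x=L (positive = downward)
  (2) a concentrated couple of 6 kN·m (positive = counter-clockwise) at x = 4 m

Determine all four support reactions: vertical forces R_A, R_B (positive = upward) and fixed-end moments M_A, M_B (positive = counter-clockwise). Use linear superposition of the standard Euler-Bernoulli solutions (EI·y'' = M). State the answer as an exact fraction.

Load 1 — triangular load w₀=-8 kN/m (0→w₀ over full span):
  R_A = 3w₀L/20 = 3·(-8)·12/20 = -72/5 kN
  M_A = w₀L²/30 = (-8)·12²/30 = -192/5 kN·m
  R_B = 7w₀L/20 = 7·(-8)·12/20 = -168/5 kN
  M_B = -w₀L²/20 = -(-8)·12²/20 = 288/5 kN·m
Load 2 — applied couple M₀=6 kN·m at a=4 m (b=L-a=8):
  R_A = 6M₀ab/L³ = 6·6·4·8/12³ = 2/3 kN
  M_A = M₀b(2a-b)/L² = 6·8·(2·4-8)/12² = 0 kN·m
  R_B = -6M₀ab/L³ = -6·6·4·8/12³ = -2/3 kN
  M_B = M₀a(2b-a)/L² = 6·4·(2·8-4)/12² = 2 kN·m
Superposition: R_A = -206/15 kN, M_A = -192/5 kN·m, R_B = -514/15 kN, M_B = 298/5 kN·m

R_A = -206/15 kN, M_A = -192/5 kN·m, R_B = -514/15 kN, M_B = 298/5 kN·m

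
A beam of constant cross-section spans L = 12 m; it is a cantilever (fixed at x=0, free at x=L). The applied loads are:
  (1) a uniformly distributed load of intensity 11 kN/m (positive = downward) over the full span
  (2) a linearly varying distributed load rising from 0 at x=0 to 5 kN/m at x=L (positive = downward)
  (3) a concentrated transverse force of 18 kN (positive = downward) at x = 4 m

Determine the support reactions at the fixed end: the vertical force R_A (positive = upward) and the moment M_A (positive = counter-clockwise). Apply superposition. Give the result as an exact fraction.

R_A = 180 kN, M_A = 1104 kN·m

Load 1 — uniform load w=11 kN/m over full span:
  R_A = wL = 11·12 = 132 kN
  M_A = wL²/2 = 11·12²/2 = 792 kN·m
Load 2 — triangular load w₀=5 kN/m (0→w₀ over full span):
  R_A = w₀L/2 = 5·12/2 = 30 kN
  M_A = w₀L²/3 = 5·12²/3 = 240 kN·m
Load 3 — point force P=18 kN at a=4 m (b=L-a=8):
  R_A = P = 18 kN
  M_A = Pa = 18·4 = 72 kN·m
Superposition: R_A = 180 kN, M_A = 1104 kN·m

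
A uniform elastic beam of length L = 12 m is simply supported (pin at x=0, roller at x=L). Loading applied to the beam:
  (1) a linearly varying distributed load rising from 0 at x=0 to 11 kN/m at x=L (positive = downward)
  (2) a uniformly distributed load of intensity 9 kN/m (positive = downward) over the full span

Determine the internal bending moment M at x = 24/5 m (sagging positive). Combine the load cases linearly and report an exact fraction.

Load 1 — triangular load w₀=11 kN/m (0→w₀ over full span):
  M_1 = w₀Lx/6 - w₀x³/(6L) = 11·12·(24/5)/6 - 11·(24/5)³/(6·12) = 11088/125 kN·m
Load 2 — uniform load w=9 kN/m over full span:
  M_2 = wx(L-x)/2 = 9·(24/5)·(12-(24/5))/2 = 3888/25 kN·m
Superposition: M = Σ M_i = 30528/125 kN·m ≈ 244.224000 kN·m

M(24/5) = 30528/125 kN·m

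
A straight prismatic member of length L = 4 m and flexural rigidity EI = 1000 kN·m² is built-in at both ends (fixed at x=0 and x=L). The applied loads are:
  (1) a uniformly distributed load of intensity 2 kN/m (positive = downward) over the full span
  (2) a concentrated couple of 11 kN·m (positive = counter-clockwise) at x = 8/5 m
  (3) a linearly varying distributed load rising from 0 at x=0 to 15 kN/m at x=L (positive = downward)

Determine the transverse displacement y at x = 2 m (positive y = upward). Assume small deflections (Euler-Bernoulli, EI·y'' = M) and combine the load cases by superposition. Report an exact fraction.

Load 1 — uniform load w=2 kN/m over full span:
  y_1 = -wx²(L-x)²/(24EI) = -2·2²·(4-2)²/(24·1000) = -1/750 m
Load 2 — applied couple M₀=11 kN·m at a=8/5 m (b=L-a=12/5):
  y_2 = (R_Ax³/6 - M_Ax²/2 - M₀(x-a)²/2)/EI  [x>a] with R_A=99/25, M_A=33/25 = ((99/25)·2³/6 - (33/25)·2²/2 - 11·(2-(8/5))²/2)/1000 = 11/6250 m
Load 3 — triangular load w₀=15 kN/m (0→w₀ over full span):
  y_3 = -w₀x²(L-x)²(x+2L)/(120LEI) = -15·2²·(4-2)²·(2+2·4)/(120·4·1000) = -1/200 m
Superposition: y = Σ y_i = -343/75000 m ≈ -0.004573 m

y(2) = -343/75000 m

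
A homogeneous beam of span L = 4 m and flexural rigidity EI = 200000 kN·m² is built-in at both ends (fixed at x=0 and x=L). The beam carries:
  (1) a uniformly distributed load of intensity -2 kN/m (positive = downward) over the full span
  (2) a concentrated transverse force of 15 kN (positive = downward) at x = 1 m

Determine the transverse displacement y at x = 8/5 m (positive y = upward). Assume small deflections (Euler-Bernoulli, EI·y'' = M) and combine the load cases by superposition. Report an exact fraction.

Load 1 — uniform load w=-2 kN/m over full span:
  y_1 = -wx²(L-x)²/(24EI) = -(-2)·(8/5)²·(4-(8/5))²/(24·200000) = 12/1953125 m
Load 2 — point force P=15 kN at a=1 m (b=L-a=3):
  y_2 = -Pa²(L-x)²(3bL-(3b+a)(L-x))/(6L³EI)  [x>a] = -15·1²·(4-(8/5))²·(3·3·4-(3·3+1)·(4-(8/5)))/(6·4³·200000) = -27/2000000 m
Superposition: y = Σ y_i = -1839/250000000 m ≈ -0.000007 m

y(8/5) = -1839/250000000 m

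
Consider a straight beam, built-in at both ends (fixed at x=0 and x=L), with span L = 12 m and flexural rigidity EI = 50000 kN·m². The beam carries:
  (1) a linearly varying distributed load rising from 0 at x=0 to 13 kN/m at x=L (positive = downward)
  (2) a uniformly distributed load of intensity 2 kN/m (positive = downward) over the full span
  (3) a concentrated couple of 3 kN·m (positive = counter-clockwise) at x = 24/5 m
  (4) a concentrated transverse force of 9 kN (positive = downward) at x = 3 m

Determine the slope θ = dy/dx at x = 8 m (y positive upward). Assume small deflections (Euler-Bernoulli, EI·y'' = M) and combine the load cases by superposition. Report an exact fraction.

θ(8) = 21169/11250000 rad

Load 1 — triangular load w₀=13 kN/m (0→w₀ over full span):
  θ_1 = -w₀(2x(L-x)(L-2x)(x+2L)+x²(L-x)²)/(120LEI) = -13·(2·8·(12-8)·(12-2·8)·(8+2·12)+8²·(12-8)²)/(120·12·50000) = 182/140625 rad
Load 2 — uniform load w=2 kN/m over full span:
  θ_2 = -wx(L-x)(L-2x)/(12EI) = -2·8·(12-8)·(12-2·8)/(12·50000) = 4/9375 rad
Load 3 — applied couple M₀=3 kN·m at a=24/5 m (b=L-a=36/5):
  θ_3 = (R_Ax²/2 - M_Ax - M₀(x-a))/EI  [x>a] with R_A=9/25, M_A=9/25 = ((9/25)·8²/2 - (9/25)·8 - 3·(8-(24/5)))/50000 = -3/156250 rad
Load 4 — point force P=9 kN at a=3 m (b=L-a=9):
  θ_4 = Pa²(L-x)(2bL-(3b+a)(L-x))/(2L³EI)  [x>a] = 9·3²·(12-8)·(2·9·12-(3·9+3)·(12-8))/(2·12³·50000) = 9/50000 rad
Superposition: θ = Σ θ_i = 21169/11250000 rad ≈ 0.001882 rad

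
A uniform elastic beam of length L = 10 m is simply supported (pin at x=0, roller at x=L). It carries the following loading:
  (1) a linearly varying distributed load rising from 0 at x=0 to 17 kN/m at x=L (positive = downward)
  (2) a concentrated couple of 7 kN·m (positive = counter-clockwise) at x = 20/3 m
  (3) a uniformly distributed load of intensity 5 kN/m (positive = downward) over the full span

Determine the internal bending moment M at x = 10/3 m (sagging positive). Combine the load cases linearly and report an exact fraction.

Load 1 — triangular load w₀=17 kN/m (0→w₀ over full span):
  M_1 = w₀Lx/6 - w₀x³/(6L) = 17·10·(10/3)/6 - 17·(10/3)³/(6·10) = 6800/81 kN·m
Load 2 — applied couple M₀=7 kN·m at a=20/3 m (b=L-a=10/3):
  M_2 = M₀x/L  [x≤a] = 7·(10/3)/10 = 7/3 kN·m
Load 3 — uniform load w=5 kN/m over full span:
  M_3 = wx(L-x)/2 = 5·(10/3)·(10-(10/3))/2 = 500/9 kN·m
Superposition: M = Σ M_i = 11489/81 kN·m ≈ 141.839506 kN·m

M(10/3) = 11489/81 kN·m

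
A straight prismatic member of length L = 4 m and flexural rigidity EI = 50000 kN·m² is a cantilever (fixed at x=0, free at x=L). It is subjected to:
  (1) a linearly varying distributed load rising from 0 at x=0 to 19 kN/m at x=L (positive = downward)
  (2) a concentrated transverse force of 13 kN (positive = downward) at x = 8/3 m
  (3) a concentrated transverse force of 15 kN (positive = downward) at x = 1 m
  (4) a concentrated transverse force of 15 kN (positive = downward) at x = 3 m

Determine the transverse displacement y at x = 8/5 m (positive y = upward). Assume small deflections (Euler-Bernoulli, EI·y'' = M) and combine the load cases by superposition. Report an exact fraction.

Load 1 — triangular load w₀=19 kN/m (0→w₀ over full span):
  y_1 = (w₀Lx³/12-w₀L²x²/6-w₀x⁵/(120L))/EI = (19·4·(8/5)³/12-19·4²·(8/5)²/6-19·(8/5)⁵/(120·4))/50000 = -305216/146484375 m
Load 2 — point force P=13 kN at a=8/3 m (b=L-a=4/3):
  y_2 = -Px²(3a-x)/(6EI)  [x≤a] = -13·(8/5)²·(3·(8/3)-(8/5))/(6·50000) = -832/1171875 m
Load 3 — point force P=15 kN at a=1 m (b=L-a=3):
  y_3 = -Pa²(3x-a)/(6EI)  [x>a] = -15·1²·(3·(8/5)-1)/(6·50000) = -19/100000 m
Load 4 — point force P=15 kN at a=3 m (b=L-a=1):
  y_4 = -Px²(3a-x)/(6EI)  [x≤a] = -15·(8/5)²·(3·3-(8/5))/(6·50000) = -74/78125 m
Superposition: y = Σ y_i = -18425537/4687500000 m ≈ -0.003931 m

y(8/5) = -18425537/4687500000 m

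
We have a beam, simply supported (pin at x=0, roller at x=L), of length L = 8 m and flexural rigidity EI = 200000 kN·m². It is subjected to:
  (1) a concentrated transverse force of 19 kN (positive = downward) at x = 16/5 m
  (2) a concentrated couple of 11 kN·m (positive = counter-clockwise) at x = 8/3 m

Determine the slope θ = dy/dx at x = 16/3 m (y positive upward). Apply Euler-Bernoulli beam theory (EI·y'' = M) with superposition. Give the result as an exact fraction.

Load 1 — point force P=19 kN at a=16/5 m (b=L-a=24/5):
  θ_1 = -Pa(2L²-6Lx+3x²+a²)/(6LEI)  [x>a] = -19·(16/5)·(2·8²-6·8·(16/3)+3·(16/3)²+(16/5)²)/(6·8·200000) = 722/3515625 rad
Load 2 — applied couple M₀=11 kN·m at a=8/3 m (b=L-a=16/3):
  θ_2 = (M₀x²/(2L)-M₀(x-a)+C₁)/EI  [x>a] with C₁=M₀(3b²-L²)/(6L)=44/9 = (11·(16/3)²/(2·8)-11·((16/3)-(8/3))+(44/9))/200000 = -11/450000 rad
Superposition: θ = Σ θ_i = 10177/56250000 rad ≈ 0.000181 rad

θ(16/3) = 10177/56250000 rad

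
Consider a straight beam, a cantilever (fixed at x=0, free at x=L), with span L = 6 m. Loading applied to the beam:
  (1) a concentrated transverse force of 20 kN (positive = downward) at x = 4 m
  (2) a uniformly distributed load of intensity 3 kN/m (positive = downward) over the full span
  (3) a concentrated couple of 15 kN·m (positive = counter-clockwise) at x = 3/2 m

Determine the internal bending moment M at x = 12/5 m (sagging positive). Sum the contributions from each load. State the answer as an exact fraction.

Load 1 — point force P=20 kN at a=4 m (b=L-a=2):
  M_1 = -P(a-x)  [x≤a] = -20·(4-(12/5)) = -32 kN·m
Load 2 — uniform load w=3 kN/m over full span:
  M_2 = -w(L-x)²/2 = -3·(6-(12/5))²/2 = -486/25 kN·m
Load 3 — applied couple M₀=15 kN·m at a=3/2 m (b=L-a=9/2):
  M_3 = 0  [x>a] = 0 kN·m
Superposition: M = Σ M_i = -1286/25 kN·m ≈ -51.440000 kN·m

M(12/5) = -1286/25 kN·m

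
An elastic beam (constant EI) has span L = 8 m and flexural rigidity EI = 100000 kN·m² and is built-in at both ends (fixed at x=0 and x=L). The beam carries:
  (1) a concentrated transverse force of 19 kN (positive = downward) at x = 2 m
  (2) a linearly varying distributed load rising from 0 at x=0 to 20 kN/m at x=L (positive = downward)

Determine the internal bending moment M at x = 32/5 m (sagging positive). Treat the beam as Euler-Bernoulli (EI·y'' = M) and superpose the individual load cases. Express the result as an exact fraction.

Load 1 — point force P=19 kN at a=2 m (b=L-a=6):
  M_1 = Pa²(a+3b)(L-x)/L³ - Pa²b/L²  [x>a] = 19·2²·(2+3·6)·(8-(32/5))/8³ - 19·2²·6/8² = -19/8 kN·m
Load 2 — triangular load w₀=20 kN/m (0→w₀ over full span):
  M_2 = 3w₀Lx/20 - w₀L²/30 - w₀x³/(6L) = 3·20·8·(32/5)/20 - 20·8²/30 - 20·(32/5)³/(6·8) = 128/75 kN·m
Superposition: M = Σ M_i = -401/600 kN·m ≈ -0.668333 kN·m

M(32/5) = -401/600 kN·m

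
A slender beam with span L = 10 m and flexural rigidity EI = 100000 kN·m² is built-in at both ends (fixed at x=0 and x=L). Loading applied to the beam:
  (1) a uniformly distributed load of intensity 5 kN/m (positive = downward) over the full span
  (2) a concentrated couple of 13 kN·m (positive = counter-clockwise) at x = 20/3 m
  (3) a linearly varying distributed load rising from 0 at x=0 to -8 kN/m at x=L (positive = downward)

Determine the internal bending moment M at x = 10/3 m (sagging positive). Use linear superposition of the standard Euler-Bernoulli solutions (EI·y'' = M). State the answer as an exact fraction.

M(10/3) = 562/81 kN·m

Load 1 — uniform load w=5 kN/m over full span:
  M_1 = wLx/2 - wL²/12 - wx²/2 = 5·10·(10/3)/2 - 5·10²/12 - 5·(10/3)²/2 = 125/9 kN·m
Load 2 — applied couple M₀=13 kN·m at a=20/3 m (b=L-a=10/3):
  M_2 = R_Ax - M_A  [x≤a] with R_A=26/15, M_A=13/3 = (26/15)·(10/3) - (13/3) = 13/9 kN·m
Load 3 — triangular load w₀=-8 kN/m (0→w₀ over full span):
  M_3 = 3w₀Lx/20 - w₀L²/30 - w₀x³/(6L) = 3·(-8)·10·(10/3)/20 - (-8)·10²/30 - (-8)·(10/3)³/(6·10) = -680/81 kN·m
Superposition: M = Σ M_i = 562/81 kN·m ≈ 6.938272 kN·m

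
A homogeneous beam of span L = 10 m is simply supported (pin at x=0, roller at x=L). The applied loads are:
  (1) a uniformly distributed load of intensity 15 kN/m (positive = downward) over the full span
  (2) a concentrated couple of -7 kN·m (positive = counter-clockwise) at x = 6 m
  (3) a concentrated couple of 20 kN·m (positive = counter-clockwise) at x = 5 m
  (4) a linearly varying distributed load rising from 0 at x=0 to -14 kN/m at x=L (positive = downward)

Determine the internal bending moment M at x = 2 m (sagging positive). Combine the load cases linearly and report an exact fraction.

Load 1 — uniform load w=15 kN/m over full span:
  M_1 = wx(L-x)/2 = 15·2·(10-2)/2 = 120 kN·m
Load 2 — applied couple M₀=-7 kN·m at a=6 m (b=L-a=4):
  M_2 = M₀x/L  [x≤a] = (-7)·2/10 = -7/5 kN·m
Load 3 — applied couple M₀=20 kN·m at a=5 m (b=L-a=5):
  M_3 = M₀x/L  [x≤a] = 20·2/10 = 4 kN·m
Load 4 — triangular load w₀=-14 kN/m (0→w₀ over full span):
  M_4 = w₀Lx/6 - w₀x³/(6L) = (-14)·10·2/6 - (-14)·2³/(6·10) = -224/5 kN·m
Superposition: M = Σ M_i = 389/5 kN·m ≈ 77.800000 kN·m

M(2) = 389/5 kN·m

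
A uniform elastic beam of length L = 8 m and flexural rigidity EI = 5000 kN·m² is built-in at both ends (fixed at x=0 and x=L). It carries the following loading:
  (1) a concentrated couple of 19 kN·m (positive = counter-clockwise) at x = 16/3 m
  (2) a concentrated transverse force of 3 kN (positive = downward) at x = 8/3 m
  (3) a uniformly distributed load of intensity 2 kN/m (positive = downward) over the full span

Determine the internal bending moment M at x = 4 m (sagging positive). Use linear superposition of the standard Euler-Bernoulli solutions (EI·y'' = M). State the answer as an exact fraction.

M(4) = 13 kN·m

Load 1 — applied couple M₀=19 kN·m at a=16/3 m (b=L-a=8/3):
  M_1 = R_Ax - M_A  [x≤a] with R_A=19/6, M_A=19/3 = (19/6)·4 - (19/3) = 19/3 kN·m
Load 2 — point force P=3 kN at a=8/3 m (b=L-a=16/3):
  M_2 = Pa²(a+3b)(L-x)/L³ - Pa²b/L²  [x>a] = 3·(8/3)²·((8/3)+3·(16/3))·(8-4)/8³ - 3·(8/3)²·(16/3)/8² = 4/3 kN·m
Load 3 — uniform load w=2 kN/m over full span:
  M_3 = wLx/2 - wL²/12 - wx²/2 = 2·8·4/2 - 2·8²/12 - 2·4²/2 = 16/3 kN·m
Superposition: M = Σ M_i = 13 kN·m ≈ 13.000000 kN·m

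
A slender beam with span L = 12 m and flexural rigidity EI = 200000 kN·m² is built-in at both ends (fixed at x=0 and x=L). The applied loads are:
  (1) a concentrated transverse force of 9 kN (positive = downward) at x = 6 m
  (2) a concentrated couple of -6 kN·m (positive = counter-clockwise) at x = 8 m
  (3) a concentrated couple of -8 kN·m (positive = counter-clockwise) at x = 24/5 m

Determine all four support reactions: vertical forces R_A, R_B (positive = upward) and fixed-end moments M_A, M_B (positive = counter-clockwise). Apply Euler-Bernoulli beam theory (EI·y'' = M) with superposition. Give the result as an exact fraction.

Load 1 — point force P=9 kN at a=6 m (b=L-a=6):
  R_A = Pb²(3a+b)/L³ = 9·6²·(3·6+6)/12³ = 9/2 kN
  M_A = Pab²/L² = 9·6·6²/12² = 27/2 kN·m
  R_B = Pa²(a+3b)/L³ = 9·6²·(6+3·6)/12³ = 9/2 kN
  M_B = -Pa²b/L² = -9·6²·6/12² = -27/2 kN·m
Load 2 — applied couple M₀=-6 kN·m at a=8 m (b=L-a=4):
  R_A = 6M₀ab/L³ = 6·(-6)·8·4/12³ = -2/3 kN
  M_A = M₀b(2a-b)/L² = (-6)·4·(2·8-4)/12² = -2 kN·m
  R_B = -6M₀ab/L³ = -6·(-6)·8·4/12³ = 2/3 kN
  M_B = M₀a(2b-a)/L² = (-6)·8·(2·4-8)/12² = 0 kN·m
Load 3 — applied couple M₀=-8 kN·m at a=24/5 m (b=L-a=36/5):
  R_A = 6M₀ab/L³ = 6·(-8)·(24/5)·(36/5)/12³ = -24/25 kN
  M_A = M₀b(2a-b)/L² = (-8)·(36/5)·(2·(24/5)-(36/5))/12² = -24/25 kN·m
  R_B = -6M₀ab/L³ = -6·(-8)·(24/5)·(36/5)/12³ = 24/25 kN
  M_B = M₀a(2b-a)/L² = (-8)·(24/5)·(2·(36/5)-(24/5))/12² = -64/25 kN·m
Superposition: R_A = 431/150 kN, M_A = 527/50 kN·m, R_B = 919/150 kN, M_B = -803/50 kN·m

R_A = 431/150 kN, M_A = 527/50 kN·m, R_B = 919/150 kN, M_B = -803/50 kN·m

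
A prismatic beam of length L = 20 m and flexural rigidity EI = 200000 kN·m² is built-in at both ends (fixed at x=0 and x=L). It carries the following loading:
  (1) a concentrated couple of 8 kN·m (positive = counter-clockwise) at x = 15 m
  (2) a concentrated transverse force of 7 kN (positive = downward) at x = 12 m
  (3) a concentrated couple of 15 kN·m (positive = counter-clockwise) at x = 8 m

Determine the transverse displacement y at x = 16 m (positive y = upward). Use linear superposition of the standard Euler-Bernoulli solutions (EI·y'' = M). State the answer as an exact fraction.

y(16) = -3213/6250000 m

Load 1 — applied couple M₀=8 kN·m at a=15 m (b=L-a=5):
  y_1 = (R_Ax³/6 - M_Ax²/2 - M₀(x-a)²/2)/EI  [x>a] with R_A=9/20, M_A=5/2 = ((9/20)·16³/6 - (5/2)·16²/2 - 8·(16-15)²/2)/200000 = -21/250000 m
Load 2 — point force P=7 kN at a=12 m (b=L-a=8):
  y_2 = -Pa²(L-x)²(3bL-(3b+a)(L-x))/(6L³EI)  [x>a] = -7·12²·(20-16)²·(3·8·20-(3·8+12)·(20-16))/(6·20³·200000) = -441/781250 m
Load 3 — applied couple M₀=15 kN·m at a=8 m (b=L-a=12):
  y_3 = (R_Ax³/6 - M_Ax²/2 - M₀(x-a)²/2)/EI  [x>a] with R_A=27/25, M_A=9/5 = ((27/25)·16³/6 - (9/5)·16²/2 - 15·(16-8)²/2)/200000 = 21/156250 m
Superposition: y = Σ y_i = -3213/6250000 m ≈ -0.000514 m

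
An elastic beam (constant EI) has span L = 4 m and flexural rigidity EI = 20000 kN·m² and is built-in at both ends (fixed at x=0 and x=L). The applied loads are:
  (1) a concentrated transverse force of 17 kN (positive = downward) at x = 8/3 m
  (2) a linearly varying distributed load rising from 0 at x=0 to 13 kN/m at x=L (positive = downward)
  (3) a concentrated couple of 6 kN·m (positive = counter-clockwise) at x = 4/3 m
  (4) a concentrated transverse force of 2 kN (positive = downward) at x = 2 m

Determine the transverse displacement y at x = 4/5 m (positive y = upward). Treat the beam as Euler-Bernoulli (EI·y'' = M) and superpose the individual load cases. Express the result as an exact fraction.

Load 1 — point force P=17 kN at a=8/3 m (b=L-a=4/3):
  y_1 = -Pb²x²(3aL-(3a+b)x)/(6L³EI)  [x≤a] = -17·(4/3)²·(4/5)²·(3·(8/3)·4-(3·(8/3)+(4/3))·(4/5))/(6·4³·20000) = -391/6328125 m
Load 2 — triangular load w₀=13 kN/m (0→w₀ over full span):
  y_2 = -w₀x²(L-x)²(x+2L)/(120LEI) = -13·(4/5)²·(4-(4/5))²·((4/5)+2·4)/(120·4·20000) = -2288/29296875 m
Load 3 — applied couple M₀=6 kN·m at a=4/3 m (b=L-a=8/3):
  y_3 = (R_Ax³/6 - M_Ax²/2)/EI  [x≤a] with R_A=2, M_A=0 = (2·(4/5)³/6 - 0·(4/5)²/2)/20000 = 2/234375 m
Load 4 — point force P=2 kN at a=2 m (b=L-a=2):
  y_4 = -Pb²x²(3aL-(3a+b)x)/(6L³EI)  [x≤a] = -2·2²·(4/5)²·(3·2·4-(3·2+2)·(4/5))/(6·4³·20000) = -11/937500 m
Superposition: y = Σ y_i = -452729/3164062500 m ≈ -0.000143 m

y(4/5) = -452729/3164062500 m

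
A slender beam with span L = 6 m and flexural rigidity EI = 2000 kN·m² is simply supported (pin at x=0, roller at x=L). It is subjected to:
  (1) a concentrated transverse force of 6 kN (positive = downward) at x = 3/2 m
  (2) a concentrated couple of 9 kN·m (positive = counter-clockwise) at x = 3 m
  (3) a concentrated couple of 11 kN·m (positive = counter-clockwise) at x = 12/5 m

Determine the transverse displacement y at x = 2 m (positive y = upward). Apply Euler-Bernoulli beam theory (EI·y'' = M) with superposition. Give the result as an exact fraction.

y(2) = -14441/1800000 m

Load 1 — point force P=6 kN at a=3/2 m (b=L-a=9/2):
  y_1 = -Pa(L-x)(2Lx-a²-x²)/(6LEI)  [x>a] = -6·(3/2)·(6-2)·(2·6·2-(3/2)²-2²)/(6·6·2000) = -71/8000 m
Load 2 — applied couple M₀=9 kN·m at a=3 m (b=L-a=3):
  y_2 = (M₀x³/(6L)+C₁x)/EI  [x≤a] with C₁=M₀(3b²-L²)/(6L)=-9/4 = (9·2³/(6·6)+(-9/4)·2)/2000 = -1/800 m
Load 3 — applied couple M₀=11 kN·m at a=12/5 m (b=L-a=18/5):
  y_3 = (M₀x³/(6L)+C₁x)/EI  [x≤a] with C₁=M₀(3b²-L²)/(6L)=22/25 = (11·2³/(6·6)+(22/25)·2)/2000 = 473/225000 m
Superposition: y = Σ y_i = -14441/1800000 m ≈ -0.008023 m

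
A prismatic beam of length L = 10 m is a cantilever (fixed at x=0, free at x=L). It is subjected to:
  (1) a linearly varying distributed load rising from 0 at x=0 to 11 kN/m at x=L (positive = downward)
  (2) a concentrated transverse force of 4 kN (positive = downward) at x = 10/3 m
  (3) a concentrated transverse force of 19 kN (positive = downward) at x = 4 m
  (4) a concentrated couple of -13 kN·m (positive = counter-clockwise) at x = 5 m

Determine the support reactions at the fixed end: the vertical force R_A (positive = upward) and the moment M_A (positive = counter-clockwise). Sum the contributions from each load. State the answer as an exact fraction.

Load 1 — triangular load w₀=11 kN/m (0→w₀ over full span):
  R_A = w₀L/2 = 11·10/2 = 55 kN
  M_A = w₀L²/3 = 11·10²/3 = 1100/3 kN·m
Load 2 — point force P=4 kN at a=10/3 m (b=L-a=20/3):
  R_A = P = 4 kN
  M_A = Pa = 4·(10/3) = 40/3 kN·m
Load 3 — point force P=19 kN at a=4 m (b=L-a=6):
  R_A = P = 19 kN
  M_A = Pa = 19·4 = 76 kN·m
Load 4 — applied couple M₀=-13 kN·m at a=5 m (b=L-a=5):
  R_A = 0 kN
  M_A = -M₀ = -(-13) = 13 kN·m
Superposition: R_A = 78 kN, M_A = 469 kN·m

R_A = 78 kN, M_A = 469 kN·m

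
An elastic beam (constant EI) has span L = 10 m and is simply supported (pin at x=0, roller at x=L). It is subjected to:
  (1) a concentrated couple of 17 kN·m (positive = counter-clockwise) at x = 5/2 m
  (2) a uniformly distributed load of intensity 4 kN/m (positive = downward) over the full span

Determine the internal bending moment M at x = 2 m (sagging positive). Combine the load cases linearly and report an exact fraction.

Load 1 — applied couple M₀=17 kN·m at a=5/2 m (b=L-a=15/2):
  M_1 = M₀x/L  [x≤a] = 17·2/10 = 17/5 kN·m
Load 2 — uniform load w=4 kN/m over full span:
  M_2 = wx(L-x)/2 = 4·2·(10-2)/2 = 32 kN·m
Superposition: M = Σ M_i = 177/5 kN·m ≈ 35.400000 kN·m

M(2) = 177/5 kN·m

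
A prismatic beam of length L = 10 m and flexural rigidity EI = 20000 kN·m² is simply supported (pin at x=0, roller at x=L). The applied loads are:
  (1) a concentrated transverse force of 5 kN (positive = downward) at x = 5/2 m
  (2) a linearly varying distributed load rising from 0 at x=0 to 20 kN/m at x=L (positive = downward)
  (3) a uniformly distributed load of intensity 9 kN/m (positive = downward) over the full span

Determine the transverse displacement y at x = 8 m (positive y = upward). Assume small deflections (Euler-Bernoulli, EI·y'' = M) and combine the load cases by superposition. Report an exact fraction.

y(8) = -371087/4800000 m

Load 1 — point force P=5 kN at a=5/2 m (b=L-a=15/2):
  y_1 = -Pa(L-x)(2Lx-a²-x²)/(6LEI)  [x>a] = -5·(5/2)·(10-8)·(2·10·8-(5/2)²-8²)/(6·10·20000) = -359/192000 m
Load 2 — triangular load w₀=20 kN/m (0→w₀ over full span):
  y_2 = -w₀x(7L⁴-10L²x²+3x⁴)/(360LEI) = -20·8·(7·10⁴-10·10²·8²+3·8⁴)/(360·10·20000) = -127/3125 m
Load 3 — uniform load w=9 kN/m over full span:
  y_3 = -wx(L³-2Lx²+x³)/(24EI) = -9·8·(10³-2·10·8²+8³)/(24·20000) = -87/2500 m
Superposition: y = Σ y_i = -371087/4800000 m ≈ -0.077310 m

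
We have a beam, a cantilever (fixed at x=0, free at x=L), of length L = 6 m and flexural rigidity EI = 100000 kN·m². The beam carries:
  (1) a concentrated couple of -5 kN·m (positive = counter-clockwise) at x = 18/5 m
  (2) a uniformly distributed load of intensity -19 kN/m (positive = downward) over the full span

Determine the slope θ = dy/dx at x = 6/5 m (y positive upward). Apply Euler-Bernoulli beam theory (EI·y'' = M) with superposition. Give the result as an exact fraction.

θ(6/5) = 20487/6250000 rad

Load 1 — applied couple M₀=-5 kN·m at a=18/5 m (b=L-a=12/5):
  θ_1 = M₀x/EI  [x≤a] = (-5)·(6/5)/100000 = -3/50000 rad
Load 2 — uniform load w=-19 kN/m over full span:
  θ_2 = -wx(x²-3Lx+3L²)/(6EI) = -(-19)·(6/5)·((6/5)²-3·6·(6/5)+3·6²)/(6·100000) = 10431/3125000 rad
Superposition: θ = Σ θ_i = 20487/6250000 rad ≈ 0.003278 rad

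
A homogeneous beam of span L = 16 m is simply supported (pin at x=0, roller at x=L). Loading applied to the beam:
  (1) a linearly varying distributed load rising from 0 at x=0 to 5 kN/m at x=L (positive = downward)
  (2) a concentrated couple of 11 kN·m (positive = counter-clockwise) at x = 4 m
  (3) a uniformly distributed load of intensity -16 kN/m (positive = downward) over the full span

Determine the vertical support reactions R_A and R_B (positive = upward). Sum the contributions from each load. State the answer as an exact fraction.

Load 1 — triangular load w₀=5 kN/m (0→w₀ over full span):
  R_A = w₀L/6 = 5·16/6 = 40/3 kN
  R_B = w₀L/3 = 5·16/3 = 80/3 kN
Load 2 — applied couple M₀=11 kN·m at a=4 m (b=L-a=12):
  R_A = M₀/L = 11/16 kN
  R_B = -M₀/L = -11/16 kN
Load 3 — uniform load w=-16 kN/m over full span:
  R_A = wL/2 = (-16)·16/2 = -128 kN
  R_B = wL/2 = (-16)·16/2 = -128 kN
Superposition: R_A = -5471/48 kN, R_B = -4897/48 kN

R_A = -5471/48 kN, R_B = -4897/48 kN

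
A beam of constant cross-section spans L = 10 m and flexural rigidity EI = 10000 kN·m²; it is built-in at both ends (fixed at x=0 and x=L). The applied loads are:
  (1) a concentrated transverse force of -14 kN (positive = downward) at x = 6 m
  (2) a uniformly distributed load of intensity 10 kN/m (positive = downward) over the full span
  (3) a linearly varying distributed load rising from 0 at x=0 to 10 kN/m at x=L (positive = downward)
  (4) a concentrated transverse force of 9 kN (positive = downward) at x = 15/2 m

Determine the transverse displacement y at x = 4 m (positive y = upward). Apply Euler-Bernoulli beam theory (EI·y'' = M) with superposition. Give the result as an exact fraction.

Load 1 — point force P=-14 kN at a=6 m (b=L-a=4):
  y_1 = -Pb²x²(3aL-(3a+b)x)/(6L³EI)  [x≤a] = -(-14)·4²·4²·(3·6·10-(3·6+4)·4)/(6·10³·10000) = 1288/234375 m
Load 2 — uniform load w=10 kN/m over full span:
  y_2 = -wx²(L-x)²/(24EI) = -10·4²·(10-4)²/(24·10000) = -3/125 m
Load 3 — triangular load w₀=10 kN/m (0→w₀ over full span):
  y_3 = -w₀x²(L-x)²(x+2L)/(120LEI) = -10·4²·(10-4)²·(4+2·10)/(120·10·10000) = -36/3125 m
Load 4 — point force P=9 kN at a=15/2 m (b=L-a=5/2):
  y_4 = -Pb²x²(3aL-(3a+b)x)/(6L³EI)  [x≤a] = -9·(5/2)²·4²·(3·(15/2)·10-(3·(15/2)+(5/2))·4)/(6·10³·10000) = -3/1600 m
Superposition: y = Σ y_i = -478493/15000000 m ≈ -0.031900 m

y(4) = -478493/15000000 m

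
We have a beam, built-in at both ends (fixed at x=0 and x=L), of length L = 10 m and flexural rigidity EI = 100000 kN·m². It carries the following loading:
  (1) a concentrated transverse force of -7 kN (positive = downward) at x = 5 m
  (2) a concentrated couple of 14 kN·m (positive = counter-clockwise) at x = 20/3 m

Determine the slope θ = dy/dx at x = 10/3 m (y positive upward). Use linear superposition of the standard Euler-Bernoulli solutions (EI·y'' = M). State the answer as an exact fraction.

Load 1 — point force P=-7 kN at a=5 m (b=L-a=5):
  θ_1 = -Pb²x(2aL-(3a+b)x)/(2L³EI)  [x≤a] = -(-7)·5²·(10/3)·(2·5·10-(3·5+5)·(10/3))/(2·10³·100000) = 7/72000 rad
Load 2 — applied couple M₀=14 kN·m at a=20/3 m (b=L-a=10/3):
  θ_2 = (R_Ax²/2 - M_Ax)/EI  [x≤a] with R_A=28/15, M_A=14/3 = ((28/15)·(10/3)²/2 - (14/3)·(10/3))/100000 = -7/135000 rad
Superposition: θ = Σ θ_i = 49/1080000 rad ≈ 0.000045 rad

θ(10/3) = 49/1080000 rad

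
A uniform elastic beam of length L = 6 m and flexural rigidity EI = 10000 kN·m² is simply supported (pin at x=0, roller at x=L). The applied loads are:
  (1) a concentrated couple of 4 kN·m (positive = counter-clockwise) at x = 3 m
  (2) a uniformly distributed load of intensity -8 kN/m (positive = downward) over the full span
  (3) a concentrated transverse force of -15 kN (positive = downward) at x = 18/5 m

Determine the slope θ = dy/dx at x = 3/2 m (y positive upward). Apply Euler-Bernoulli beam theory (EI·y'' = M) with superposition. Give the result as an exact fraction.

θ(3/2) = 3637/500000 rad

Load 1 — applied couple M₀=4 kN·m at a=3 m (b=L-a=3):
  θ_1 = (M₀x²/(2L)+C₁)/EI  [x≤a] with C₁=M₀(3b²-L²)/(6L)=-1 = (4·(3/2)²/(2·6)+(-1))/10000 = -1/40000 rad
Load 2 — uniform load w=-8 kN/m over full span:
  θ_2 = -w(L³-6Lx²+4x³)/(24EI) = -(-8)·(6³-6·6·(3/2)²+4·(3/2)³)/(24·10000) = 99/20000 rad
Load 3 — point force P=-15 kN at a=18/5 m (b=L-a=12/5):
  θ_3 = -Pb(L²-b²-3x²)/(6LEI)  [x≤a] = -(-15)·(12/5)·(6²-(12/5)²-3·(3/2)²)/(6·6·10000) = 2349/1000000 rad
Superposition: θ = Σ θ_i = 3637/500000 rad ≈ 0.007274 rad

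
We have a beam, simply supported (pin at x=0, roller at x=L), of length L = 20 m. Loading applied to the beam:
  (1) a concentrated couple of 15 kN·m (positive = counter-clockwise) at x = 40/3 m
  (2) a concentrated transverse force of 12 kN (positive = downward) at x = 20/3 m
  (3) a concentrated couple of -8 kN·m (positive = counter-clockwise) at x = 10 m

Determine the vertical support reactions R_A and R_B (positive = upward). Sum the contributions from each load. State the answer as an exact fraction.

Load 1 — applied couple M₀=15 kN·m at a=40/3 m (b=L-a=20/3):
  R_A = M₀/L = 15/20 = 3/4 kN
  R_B = -M₀/L = -15/20 = -3/4 kN
Load 2 — point force P=12 kN at a=20/3 m (b=L-a=40/3):
  R_A = Pb/L = 12·(40/3)/20 = 8 kN
  R_B = Pa/L = 12·(20/3)/20 = 4 kN
Load 3 — applied couple M₀=-8 kN·m at a=10 m (b=L-a=10):
  R_A = M₀/L = (-8)/20 = -2/5 kN
  R_B = -M₀/L = -(-8)/20 = 2/5 kN
Superposition: R_A = 167/20 kN, R_B = 73/20 kN

R_A = 167/20 kN, R_B = 73/20 kN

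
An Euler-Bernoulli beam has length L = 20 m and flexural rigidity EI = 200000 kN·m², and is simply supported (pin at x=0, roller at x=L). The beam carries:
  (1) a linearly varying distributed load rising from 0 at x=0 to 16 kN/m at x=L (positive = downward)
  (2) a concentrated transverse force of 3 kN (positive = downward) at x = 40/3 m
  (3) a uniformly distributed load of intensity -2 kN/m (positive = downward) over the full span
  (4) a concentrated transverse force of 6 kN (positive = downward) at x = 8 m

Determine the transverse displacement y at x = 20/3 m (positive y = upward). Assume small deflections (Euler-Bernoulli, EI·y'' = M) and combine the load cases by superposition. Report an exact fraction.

Load 1 — triangular load w₀=16 kN/m (0→w₀ over full span):
  y_1 = -w₀x(7L⁴-10L²x²+3x⁴)/(360LEI) = -16·(20/3)·(7·20⁴-10·20²·(20/3)²+3·(20/3)⁴)/(360·20·200000) = -256/3645 m
Load 2 — point force P=3 kN at a=40/3 m (b=L-a=20/3):
  y_2 = -Pbx(L²-b²-x²)/(6LEI)  [x≤a] = -3·(20/3)·(20/3)·(20²-(20/3)²-(20/3)²)/(6·20·200000) = -7/4050 m
Load 3 — uniform load w=-2 kN/m over full span:
  y_3 = -wx(L³-2Lx²+x³)/(24EI) = -(-2)·(20/3)·(20³-2·20·(20/3)²+(20/3)³)/(24·200000) = 22/1215 m
Load 4 — point force P=6 kN at a=8 m (b=L-a=12):
  y_4 = -Pbx(L²-b²-x²)/(6LEI)  [x≤a] = -6·12·(20/3)·(20²-12²-(20/3)²)/(6·20·200000) = -119/28125 m
Superposition: y = Σ y_i = -264653/4556250 m ≈ -0.058086 m

y(20/3) = -264653/4556250 m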